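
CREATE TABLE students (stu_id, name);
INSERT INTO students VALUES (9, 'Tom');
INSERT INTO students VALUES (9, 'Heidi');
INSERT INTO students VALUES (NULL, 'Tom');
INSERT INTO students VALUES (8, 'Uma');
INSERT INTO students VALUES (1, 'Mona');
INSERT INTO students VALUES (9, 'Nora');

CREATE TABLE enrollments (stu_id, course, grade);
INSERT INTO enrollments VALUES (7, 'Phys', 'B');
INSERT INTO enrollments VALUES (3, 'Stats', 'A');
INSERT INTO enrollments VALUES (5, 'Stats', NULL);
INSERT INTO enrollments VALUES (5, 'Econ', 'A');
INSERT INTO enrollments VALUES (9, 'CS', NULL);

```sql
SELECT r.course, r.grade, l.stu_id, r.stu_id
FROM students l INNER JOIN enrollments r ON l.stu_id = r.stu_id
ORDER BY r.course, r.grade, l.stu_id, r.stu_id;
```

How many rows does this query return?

INNER JOIN keeps only pairs where the ON condition holds.
Matching on l.stu_id = r.stu_id. A NULL in a compared column never satisfies the condition.
Matched pairs: 3.
Total: 3 rows.

3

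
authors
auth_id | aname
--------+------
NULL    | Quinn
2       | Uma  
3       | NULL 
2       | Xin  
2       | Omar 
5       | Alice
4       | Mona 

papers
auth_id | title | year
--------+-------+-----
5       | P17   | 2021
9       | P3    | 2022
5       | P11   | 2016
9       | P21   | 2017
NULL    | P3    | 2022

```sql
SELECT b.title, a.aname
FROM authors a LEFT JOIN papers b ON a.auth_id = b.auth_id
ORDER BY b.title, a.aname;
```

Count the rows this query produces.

LEFT JOIN keeps every row from `authors`; unmatched rows get NULL for `papers`'s columns.
Matching on a.auth_id = b.auth_id. A NULL in a compared column never satisfies the condition.
- a row (auth_id=NULL): no match → kept, b columns NULL.
- a row (auth_id=2): no match → kept, b columns NULL.
- a row (auth_id=3): no match → kept, b columns NULL.
- a row (auth_id=2): no match → kept, b columns NULL.
- a row (auth_id=2): no match → kept, b columns NULL.
- a row (auth_id=5): matches 2 b row(s) → 2 output row(s).
- a row (auth_id=4): no match → kept, b columns NULL.
Total: 2 matched + 6 padded = 8 rows.

8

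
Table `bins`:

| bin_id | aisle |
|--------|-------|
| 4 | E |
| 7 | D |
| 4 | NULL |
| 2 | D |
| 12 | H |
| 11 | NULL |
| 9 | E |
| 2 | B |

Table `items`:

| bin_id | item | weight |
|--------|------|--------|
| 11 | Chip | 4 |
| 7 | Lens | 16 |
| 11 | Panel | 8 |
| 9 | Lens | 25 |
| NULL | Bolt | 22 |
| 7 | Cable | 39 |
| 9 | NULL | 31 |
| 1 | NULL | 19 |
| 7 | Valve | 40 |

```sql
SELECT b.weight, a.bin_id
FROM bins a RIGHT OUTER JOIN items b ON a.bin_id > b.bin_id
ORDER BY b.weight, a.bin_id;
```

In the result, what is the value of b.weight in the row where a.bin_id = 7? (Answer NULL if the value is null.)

19

RIGHT JOIN keeps every row from `items`; unmatched rows get NULL for `bins`'s columns.
Matching on a.bin_id > b.bin_id. A NULL in a compared column never satisfies the condition.
- bin_id=4: 1 matching b row(s), so 1 row(s) emitted.
- bin_id=7: 1 matching b row(s), so 1 row(s) emitted.
- bin_id=4: 1 matching b row(s), so 1 row(s) emitted.
- bin_id=2: 1 matching b row(s), so 1 row(s) emitted.
- bin_id=12: 8 matching b row(s), so 8 row(s) emitted.
- bin_id=11: 6 matching b row(s), so 6 row(s) emitted.
- bin_id=9: 4 matching b row(s), so 4 row(s) emitted.
- bin_id=2: 1 matching b row(s), so 1 row(s) emitted.
- plus 1 unmatched b row(s), each kept with NULL a columns.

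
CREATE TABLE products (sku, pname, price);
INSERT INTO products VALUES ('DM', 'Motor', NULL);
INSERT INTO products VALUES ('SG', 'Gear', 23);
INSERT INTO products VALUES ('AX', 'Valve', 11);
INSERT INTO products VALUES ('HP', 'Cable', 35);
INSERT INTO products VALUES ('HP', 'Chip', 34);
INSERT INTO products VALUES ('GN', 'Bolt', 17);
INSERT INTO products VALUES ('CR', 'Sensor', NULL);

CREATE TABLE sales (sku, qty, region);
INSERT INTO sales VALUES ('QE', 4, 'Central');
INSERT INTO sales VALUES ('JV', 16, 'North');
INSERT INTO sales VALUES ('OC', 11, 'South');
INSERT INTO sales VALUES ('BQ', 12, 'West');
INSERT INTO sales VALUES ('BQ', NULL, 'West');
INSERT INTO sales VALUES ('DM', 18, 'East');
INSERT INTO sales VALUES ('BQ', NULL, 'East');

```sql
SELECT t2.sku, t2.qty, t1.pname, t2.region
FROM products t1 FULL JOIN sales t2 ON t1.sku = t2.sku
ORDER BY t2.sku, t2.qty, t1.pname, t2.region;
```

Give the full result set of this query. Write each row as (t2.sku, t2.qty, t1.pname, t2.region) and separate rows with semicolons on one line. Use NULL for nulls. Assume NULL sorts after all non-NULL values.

FULL OUTER JOIN keeps every row from both sides; unmatched rows get NULL for the other side's columns.
Matching on t1.sku = t2.sku.
Matched pairs: 1; unmatched t1 rows kept: 6; unmatched t2 rows kept: 6.

(BQ, 12, NULL, West); (BQ, NULL, NULL, East); (BQ, NULL, NULL, West); (DM, 18, Motor, East); (JV, 16, NULL, North); (OC, 11, NULL, South); (QE, 4, NULL, Central); (NULL, NULL, Bolt, NULL); (NULL, NULL, Cable, NULL); (NULL, NULL, Chip, NULL); (NULL, NULL, Gear, NULL); (NULL, NULL, Sensor, NULL); (NULL, NULL, Valve, NULL)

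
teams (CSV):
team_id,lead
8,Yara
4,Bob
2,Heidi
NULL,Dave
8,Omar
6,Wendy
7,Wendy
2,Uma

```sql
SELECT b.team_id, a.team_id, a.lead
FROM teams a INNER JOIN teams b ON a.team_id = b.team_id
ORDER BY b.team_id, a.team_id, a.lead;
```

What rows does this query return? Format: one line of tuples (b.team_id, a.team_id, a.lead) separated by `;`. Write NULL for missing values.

(2, 2, Heidi); (2, 2, Heidi); (2, 2, Uma); (2, 2, Uma); (4, 4, Bob); (6, 6, Wendy); (7, 7, Wendy); (8, 8, Omar); (8, 8, Omar); (8, 8, Yara); (8, 8, Yara)

INNER JOIN keeps only pairs where the ON condition holds.
Matching on a.team_id = b.team_id. A NULL in a compared column never satisfies the condition.
Matched pairs: 11.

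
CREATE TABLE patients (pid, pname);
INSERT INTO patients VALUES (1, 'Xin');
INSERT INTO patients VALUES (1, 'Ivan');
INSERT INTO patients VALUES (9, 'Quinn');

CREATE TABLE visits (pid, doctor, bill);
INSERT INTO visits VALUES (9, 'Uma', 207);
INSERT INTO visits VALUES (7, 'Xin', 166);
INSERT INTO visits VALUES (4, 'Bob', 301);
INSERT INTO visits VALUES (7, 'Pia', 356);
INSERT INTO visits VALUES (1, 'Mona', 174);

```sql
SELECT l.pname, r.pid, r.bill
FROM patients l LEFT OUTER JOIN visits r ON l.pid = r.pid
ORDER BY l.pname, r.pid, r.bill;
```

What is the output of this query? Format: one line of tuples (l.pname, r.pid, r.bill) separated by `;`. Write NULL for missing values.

(Ivan, 1, 174); (Quinn, 9, 207); (Xin, 1, 174)

LEFT JOIN keeps every row from `patients`; unmatched rows get NULL for `visits`'s columns.
Matching on l.pid = r.pid.
- l[0] pid=1 → 1 match(es) in r → 1 row(s).
- l[1] pid=1 → 1 match(es) in r → 1 row(s).
- l[2] pid=9 → 1 match(es) in r → 1 row(s).
After projecting and ordering:
l.pname | r.pid | r.bill
Ivan | 1 | 174
Quinn | 9 | 207
Xin | 1 | 174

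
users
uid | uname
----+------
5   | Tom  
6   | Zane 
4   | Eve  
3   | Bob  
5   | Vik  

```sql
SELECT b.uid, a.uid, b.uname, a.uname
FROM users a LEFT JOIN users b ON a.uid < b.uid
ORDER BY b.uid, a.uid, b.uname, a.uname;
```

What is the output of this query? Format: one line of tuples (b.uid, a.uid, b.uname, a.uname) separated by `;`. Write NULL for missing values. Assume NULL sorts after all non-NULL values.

LEFT JOIN keeps every row from `users a`; unmatched rows get NULL for `users b`'s columns.
Matching on a.uid < b.uid.
- a (uid=5) pairs with 1 row(s) of b.
- a (uid=6) has no partner → padded with NULL.
- a (uid=4) pairs with 3 row(s) of b.
- a (uid=3) pairs with 4 row(s) of b.
- a (uid=5) pairs with 1 row(s) of b.
After projecting and ordering:
b.uid | a.uid | b.uname | a.uname
4 | 3 | Eve | Bob
5 | 3 | Tom | Bob
5 | 3 | Vik | Bob
5 | 4 | Tom | Eve
5 | 4 | Vik | Eve
6 | 3 | Zane | Bob
6 | 4 | Zane | Eve
6 | 5 | Zane | Tom
6 | 5 | Zane | Vik
NULL | 6 | NULL | Zane

(4, 3, Eve, Bob); (5, 3, Tom, Bob); (5, 3, Vik, Bob); (5, 4, Tom, Eve); (5, 4, Vik, Eve); (6, 3, Zane, Bob); (6, 4, Zane, Eve); (6, 5, Zane, Tom); (6, 5, Zane, Vik); (NULL, 6, NULL, Zane)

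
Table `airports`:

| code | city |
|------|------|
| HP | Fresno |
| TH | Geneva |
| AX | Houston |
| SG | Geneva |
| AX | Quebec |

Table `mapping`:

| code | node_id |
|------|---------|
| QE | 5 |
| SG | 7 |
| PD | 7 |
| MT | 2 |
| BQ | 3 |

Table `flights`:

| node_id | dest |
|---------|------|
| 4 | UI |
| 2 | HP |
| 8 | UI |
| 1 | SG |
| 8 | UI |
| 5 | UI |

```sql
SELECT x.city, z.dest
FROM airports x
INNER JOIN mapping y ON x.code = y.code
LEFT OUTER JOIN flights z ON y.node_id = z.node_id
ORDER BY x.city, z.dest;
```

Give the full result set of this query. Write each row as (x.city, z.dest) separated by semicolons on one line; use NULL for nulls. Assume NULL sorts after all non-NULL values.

Joins associate left-to-right: airports INNER JOIN mapping on code gives 1 intermediate row(s).
Then LEFT JOIN `flights z` on node_id: each of those 1 rows is kept; rows whose y.node_id has no match in z get NULL for z's columns.

(Geneva, NULL)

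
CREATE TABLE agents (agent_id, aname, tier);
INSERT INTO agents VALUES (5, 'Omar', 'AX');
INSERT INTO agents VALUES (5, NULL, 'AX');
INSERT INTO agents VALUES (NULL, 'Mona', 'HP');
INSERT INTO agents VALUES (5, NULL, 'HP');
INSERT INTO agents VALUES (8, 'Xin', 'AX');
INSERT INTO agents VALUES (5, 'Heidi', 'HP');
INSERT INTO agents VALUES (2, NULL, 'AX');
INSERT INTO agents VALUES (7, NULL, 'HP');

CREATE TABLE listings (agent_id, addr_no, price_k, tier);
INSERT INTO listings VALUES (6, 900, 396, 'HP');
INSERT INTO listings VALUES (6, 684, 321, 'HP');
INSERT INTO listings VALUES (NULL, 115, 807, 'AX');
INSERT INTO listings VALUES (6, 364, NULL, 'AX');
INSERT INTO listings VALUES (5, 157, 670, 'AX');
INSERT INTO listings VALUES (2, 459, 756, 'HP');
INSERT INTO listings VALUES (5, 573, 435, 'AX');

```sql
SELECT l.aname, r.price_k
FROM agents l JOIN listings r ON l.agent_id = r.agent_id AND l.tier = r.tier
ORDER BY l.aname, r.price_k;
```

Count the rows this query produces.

INNER JOIN keeps only pairs where the ON condition holds.
Matching on l.agent_id = r.agent_id AND l.tier = r.tier. A NULL in a compared column never satisfies the condition.
- agent_id=5, tier=AX: 2 matching r row(s), so 2 row(s) emitted.
- agent_id=5, tier=AX: 2 matching r row(s), so 2 row(s) emitted.
- agent_id=NULL, tier=HP: no matching r row, dropped.
- agent_id=5, tier=HP: no matching r row, dropped.
- agent_id=8, tier=AX: no matching r row, dropped.
- agent_id=5, tier=HP: no matching r row, dropped.
- agent_id=2, tier=AX: no matching r row, dropped.
- agent_id=7, tier=HP: no matching r row, dropped.
Total: 4 rows.

4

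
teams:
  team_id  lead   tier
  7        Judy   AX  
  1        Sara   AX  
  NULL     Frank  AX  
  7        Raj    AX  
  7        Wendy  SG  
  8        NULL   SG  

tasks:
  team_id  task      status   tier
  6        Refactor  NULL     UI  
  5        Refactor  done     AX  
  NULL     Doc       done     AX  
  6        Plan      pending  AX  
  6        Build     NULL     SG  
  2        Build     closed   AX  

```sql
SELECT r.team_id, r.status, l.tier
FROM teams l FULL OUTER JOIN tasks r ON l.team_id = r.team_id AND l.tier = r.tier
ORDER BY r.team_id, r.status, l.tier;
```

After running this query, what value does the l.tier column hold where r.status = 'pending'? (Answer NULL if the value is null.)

FULL OUTER JOIN keeps every row from both sides; unmatched rows get NULL for the other side's columns.
Matching on l.team_id = r.team_id AND l.tier = r.tier. A NULL in a compared column never satisfies the condition.
- team_id=7, tier=AX: no r row matches, row kept with r columns NULL.
- team_id=1, tier=AX: no r row matches, row kept with r columns NULL.
- team_id=NULL, tier=AX: no r row matches, row kept with r columns NULL.
- team_id=7, tier=AX: no r row matches, row kept with r columns NULL.
- team_id=7, tier=SG: no r row matches, row kept with r columns NULL.
- team_id=8, tier=SG: no r row matches, row kept with r columns NULL.
- 6 r row(s) had no l match → kept, l columns NULL.

NULL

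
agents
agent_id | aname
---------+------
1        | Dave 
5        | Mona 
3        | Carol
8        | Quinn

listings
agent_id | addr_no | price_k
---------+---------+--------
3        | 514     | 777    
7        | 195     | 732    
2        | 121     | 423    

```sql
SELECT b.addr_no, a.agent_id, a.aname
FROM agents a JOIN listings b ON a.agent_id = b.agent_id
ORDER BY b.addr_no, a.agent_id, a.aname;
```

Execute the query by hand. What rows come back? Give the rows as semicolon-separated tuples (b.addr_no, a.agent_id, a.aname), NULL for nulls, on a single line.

INNER JOIN keeps only pairs where the ON condition holds.
Matching on a.agent_id = b.agent_id.
Matched pairs: 1.

(514, 3, Carol)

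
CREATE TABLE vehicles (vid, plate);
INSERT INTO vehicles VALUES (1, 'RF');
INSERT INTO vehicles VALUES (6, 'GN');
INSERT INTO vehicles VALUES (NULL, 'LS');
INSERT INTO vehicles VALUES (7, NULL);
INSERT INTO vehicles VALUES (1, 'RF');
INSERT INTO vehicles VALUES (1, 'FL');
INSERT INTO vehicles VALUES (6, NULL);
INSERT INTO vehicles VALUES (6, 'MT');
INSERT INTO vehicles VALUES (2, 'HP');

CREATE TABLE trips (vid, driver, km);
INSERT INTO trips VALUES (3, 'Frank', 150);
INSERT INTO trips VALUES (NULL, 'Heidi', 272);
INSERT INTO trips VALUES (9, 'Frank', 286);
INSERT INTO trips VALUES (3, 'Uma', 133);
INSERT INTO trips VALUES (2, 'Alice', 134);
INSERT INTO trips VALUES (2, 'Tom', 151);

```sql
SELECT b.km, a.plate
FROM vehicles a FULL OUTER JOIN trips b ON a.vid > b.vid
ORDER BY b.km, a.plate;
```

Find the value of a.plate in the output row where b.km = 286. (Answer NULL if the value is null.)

FULL OUTER JOIN keeps every row from both sides; unmatched rows get NULL for the other side's columns.
Matching on a.vid > b.vid. A NULL in a compared column never satisfies the condition.
- a row (vid=1): no match → kept, b columns NULL.
- a row (vid=6): matches 4 b row(s) → 4 output row(s).
- a row (vid=NULL): no match → kept, b columns NULL.
- a row (vid=7): matches 4 b row(s) → 4 output row(s).
- a row (vid=1): no match → kept, b columns NULL.
- a row (vid=1): no match → kept, b columns NULL.
- a row (vid=6): matches 4 b row(s) → 4 output row(s).
- a row (vid=6): matches 4 b row(s) → 4 output row(s).
- a row (vid=2): no match → kept, b columns NULL.
- plus 2 unmatched b row(s), each kept with NULL a columns.

NULL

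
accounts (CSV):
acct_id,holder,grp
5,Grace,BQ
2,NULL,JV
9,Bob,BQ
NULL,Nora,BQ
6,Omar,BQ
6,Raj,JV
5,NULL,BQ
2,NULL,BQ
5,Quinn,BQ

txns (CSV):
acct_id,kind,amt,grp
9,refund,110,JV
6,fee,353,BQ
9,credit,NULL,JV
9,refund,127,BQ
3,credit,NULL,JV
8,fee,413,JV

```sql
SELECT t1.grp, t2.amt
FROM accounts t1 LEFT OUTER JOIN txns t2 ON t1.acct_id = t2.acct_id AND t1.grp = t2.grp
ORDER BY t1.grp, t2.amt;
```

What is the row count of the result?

9

LEFT JOIN keeps every row from `accounts`; unmatched rows get NULL for `txns`'s columns.
Matching on t1.acct_id = t2.acct_id AND t1.grp = t2.grp. A NULL in a compared column never satisfies the condition.
- t1[0] acct_id=5, grp=BQ → no match; kept with NULLs on the t2 side.
- t1[1] acct_id=2, grp=JV → no match; kept with NULLs on the t2 side.
- t1[2] acct_id=9, grp=BQ → 1 match(es) in t2 → 1 row(s).
- t1[3] acct_id=NULL, grp=BQ → no match; kept with NULLs on the t2 side.
- t1[4] acct_id=6, grp=BQ → 1 match(es) in t2 → 1 row(s).
- t1[5] acct_id=6, grp=JV → no match; kept with NULLs on the t2 side.
- t1[6] acct_id=5, grp=BQ → no match; kept with NULLs on the t2 side.
- t1[7] acct_id=2, grp=BQ → no match; kept with NULLs on the t2 side.
- t1[8] acct_id=5, grp=BQ → no match; kept with NULLs on the t2 side.
Total: 2 matched + 7 padded = 9 rows.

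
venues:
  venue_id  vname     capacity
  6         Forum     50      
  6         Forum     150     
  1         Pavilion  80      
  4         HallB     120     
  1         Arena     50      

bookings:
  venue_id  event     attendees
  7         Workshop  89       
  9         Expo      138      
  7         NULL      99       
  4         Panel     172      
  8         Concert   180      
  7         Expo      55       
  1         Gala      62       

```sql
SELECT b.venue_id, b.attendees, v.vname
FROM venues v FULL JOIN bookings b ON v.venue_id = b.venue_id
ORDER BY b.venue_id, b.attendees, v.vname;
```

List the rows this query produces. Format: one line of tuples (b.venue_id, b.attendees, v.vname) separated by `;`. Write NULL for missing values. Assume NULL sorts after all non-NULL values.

(1, 62, Arena); (1, 62, Pavilion); (4, 172, HallB); (7, 55, NULL); (7, 89, NULL); (7, 99, NULL); (8, 180, NULL); (9, 138, NULL); (NULL, NULL, Forum); (NULL, NULL, Forum)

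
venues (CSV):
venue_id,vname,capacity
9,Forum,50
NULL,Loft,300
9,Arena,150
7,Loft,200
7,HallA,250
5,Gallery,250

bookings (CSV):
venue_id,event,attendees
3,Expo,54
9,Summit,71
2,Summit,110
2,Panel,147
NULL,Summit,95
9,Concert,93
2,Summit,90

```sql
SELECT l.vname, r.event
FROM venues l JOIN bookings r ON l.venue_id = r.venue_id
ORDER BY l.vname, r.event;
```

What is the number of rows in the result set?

INNER JOIN keeps only pairs where the ON condition holds.
Matching on l.venue_id = r.venue_id. A NULL in a compared column never satisfies the condition.
Matched pairs: 4.
Total: 4 rows.

4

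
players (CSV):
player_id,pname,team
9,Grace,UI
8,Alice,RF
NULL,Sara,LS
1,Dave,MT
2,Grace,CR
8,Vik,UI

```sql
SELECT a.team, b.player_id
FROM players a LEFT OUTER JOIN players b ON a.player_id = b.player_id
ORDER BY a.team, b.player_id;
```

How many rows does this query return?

8

LEFT JOIN keeps every row from `players a`; unmatched rows get NULL for `players b`'s columns.
Matching on a.player_id = b.player_id. A NULL in a compared column never satisfies the condition.
Matched pairs: 7; unmatched a rows kept: 1.
Total: 7 matched + 1 padded = 8 rows.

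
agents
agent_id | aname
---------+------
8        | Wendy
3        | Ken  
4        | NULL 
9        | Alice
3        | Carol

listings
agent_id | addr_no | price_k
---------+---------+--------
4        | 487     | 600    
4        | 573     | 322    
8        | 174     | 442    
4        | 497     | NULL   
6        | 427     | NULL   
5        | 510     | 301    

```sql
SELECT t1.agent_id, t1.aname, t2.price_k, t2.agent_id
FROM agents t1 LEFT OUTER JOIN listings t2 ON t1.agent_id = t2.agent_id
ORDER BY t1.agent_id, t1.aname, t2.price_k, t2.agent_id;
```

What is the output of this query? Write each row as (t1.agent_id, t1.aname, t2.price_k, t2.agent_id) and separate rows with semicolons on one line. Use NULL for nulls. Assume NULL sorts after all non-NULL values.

(3, Carol, NULL, NULL); (3, Ken, NULL, NULL); (4, NULL, 322, 4); (4, NULL, 600, 4); (4, NULL, NULL, 4); (8, Wendy, 442, 8); (9, Alice, NULL, NULL)

LEFT JOIN keeps every row from `agents`; unmatched rows get NULL for `listings`'s columns.
Matching on t1.agent_id = t2.agent_id.
- t1 (agent_id=8) pairs with 1 row(s) of t2.
- t1 (agent_id=3) has no partner → padded with NULL.
- t1 (agent_id=4) pairs with 3 row(s) of t2.
- t1 (agent_id=9) has no partner → padded with NULL.
- t1 (agent_id=3) has no partner → padded with NULL.
After projecting and ordering:
t1.agent_id | t1.aname | t2.price_k | t2.agent_id
3 | Carol | NULL | NULL
3 | Ken | NULL | NULL
4 | NULL | 322 | 4
4 | NULL | 600 | 4
4 | NULL | NULL | 4
8 | Wendy | 442 | 8
9 | Alice | NULL | NULL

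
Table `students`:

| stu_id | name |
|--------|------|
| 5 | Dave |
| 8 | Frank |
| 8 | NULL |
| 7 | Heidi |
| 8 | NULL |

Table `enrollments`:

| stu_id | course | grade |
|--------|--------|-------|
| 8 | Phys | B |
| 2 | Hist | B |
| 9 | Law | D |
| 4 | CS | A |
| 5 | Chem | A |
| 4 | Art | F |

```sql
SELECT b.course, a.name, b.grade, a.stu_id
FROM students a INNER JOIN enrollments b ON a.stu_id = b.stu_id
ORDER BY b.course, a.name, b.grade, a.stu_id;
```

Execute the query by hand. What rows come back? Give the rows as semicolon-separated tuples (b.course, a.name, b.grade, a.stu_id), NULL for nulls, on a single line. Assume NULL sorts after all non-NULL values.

(Chem, Dave, A, 5); (Phys, Frank, B, 8); (Phys, NULL, B, 8); (Phys, NULL, B, 8)

INNER JOIN keeps only pairs where the ON condition holds.
Matching on a.stu_id = b.stu_id.
- a row (stu_id=5): matches 1 b row(s) → 1 output row(s).
- a row (stu_id=8): matches 1 b row(s) → 1 output row(s).
- a row (stu_id=8): matches 1 b row(s) → 1 output row(s).
- a row (stu_id=7): no match → dropped.
- a row (stu_id=8): matches 1 b row(s) → 1 output row(s).
After projecting and ordering:
b.course | a.name | b.grade | a.stu_id
Chem | Dave | A | 5
Phys | Frank | B | 8
Phys | NULL | B | 8
Phys | NULL | B | 8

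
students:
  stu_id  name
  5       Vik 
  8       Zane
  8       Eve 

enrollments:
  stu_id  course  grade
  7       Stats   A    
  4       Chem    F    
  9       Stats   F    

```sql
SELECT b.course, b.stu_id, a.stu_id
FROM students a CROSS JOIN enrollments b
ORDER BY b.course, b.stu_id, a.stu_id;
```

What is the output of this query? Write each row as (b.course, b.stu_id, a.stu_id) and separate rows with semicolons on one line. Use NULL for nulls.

CROSS JOIN pairs every row of `students` with every row of `enrollments`: 3 × 3 = 9 rows.
After projecting and ordering:
b.course | b.stu_id | a.stu_id
Chem | 4 | 5
Chem | 4 | 8
Chem | 4 | 8
Stats | 7 | 5
Stats | 7 | 8
Stats | 7 | 8
Stats | 9 | 5
Stats | 9 | 8
Stats | 9 | 8

(Chem, 4, 5); (Chem, 4, 8); (Chem, 4, 8); (Stats, 7, 5); (Stats, 7, 8); (Stats, 7, 8); (Stats, 9, 5); (Stats, 9, 8); (Stats, 9, 8)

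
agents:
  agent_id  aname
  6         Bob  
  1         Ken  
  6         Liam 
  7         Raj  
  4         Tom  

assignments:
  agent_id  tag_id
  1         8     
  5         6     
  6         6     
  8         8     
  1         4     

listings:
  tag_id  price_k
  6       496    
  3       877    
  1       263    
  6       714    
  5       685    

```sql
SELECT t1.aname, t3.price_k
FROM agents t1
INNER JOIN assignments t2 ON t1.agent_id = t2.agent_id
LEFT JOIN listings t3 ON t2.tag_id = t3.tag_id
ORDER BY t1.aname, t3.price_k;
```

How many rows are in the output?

Joins associate left-to-right: agents INNER JOIN assignments on agent_id gives 4 intermediate row(s).
Then LEFT JOIN `listings t3` on tag_id: each of those 4 rows is kept; rows whose t2.tag_id has no match in t3 get NULL for t3's columns.
Result: 6 row(s).

6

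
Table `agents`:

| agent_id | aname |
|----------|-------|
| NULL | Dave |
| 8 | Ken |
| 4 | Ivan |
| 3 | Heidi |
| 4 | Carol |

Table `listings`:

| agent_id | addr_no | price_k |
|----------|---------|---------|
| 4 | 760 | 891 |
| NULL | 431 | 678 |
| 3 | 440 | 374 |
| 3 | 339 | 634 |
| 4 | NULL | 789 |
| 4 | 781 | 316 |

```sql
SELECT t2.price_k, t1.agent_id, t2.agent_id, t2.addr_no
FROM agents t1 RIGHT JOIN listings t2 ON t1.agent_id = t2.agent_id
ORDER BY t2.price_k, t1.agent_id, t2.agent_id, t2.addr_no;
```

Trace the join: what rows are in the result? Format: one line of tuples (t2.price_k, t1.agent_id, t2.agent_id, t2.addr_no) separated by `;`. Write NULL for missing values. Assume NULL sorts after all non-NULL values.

(316, 4, 4, 781); (316, 4, 4, 781); (374, 3, 3, 440); (634, 3, 3, 339); (678, NULL, NULL, 431); (789, 4, 4, NULL); (789, 4, 4, NULL); (891, 4, 4, 760); (891, 4, 4, 760)

RIGHT JOIN keeps every row from `listings`; unmatched rows get NULL for `agents`'s columns.
Matching on t1.agent_id = t2.agent_id. A NULL in a compared column never satisfies the condition.
- t1 row (agent_id=NULL): no match.
- t1 row (agent_id=8): no match.
- t1 row (agent_id=4): matches 3 t2 row(s) → 3 output row(s).
- t1 row (agent_id=3): matches 2 t2 row(s) → 2 output row(s).
- t1 row (agent_id=4): matches 3 t2 row(s) → 3 output row(s).
- 1 row(s) from t2 found no t1 partner → padded with NULL.
After projecting and ordering:
t2.price_k | t1.agent_id | t2.agent_id | t2.addr_no
316 | 4 | 4 | 781
316 | 4 | 4 | 781
374 | 3 | 3 | 440
634 | 3 | 3 | 339
678 | NULL | NULL | 431
789 | 4 | 4 | NULL
789 | 4 | 4 | NULL
891 | 4 | 4 | 760
891 | 4 | 4 | 760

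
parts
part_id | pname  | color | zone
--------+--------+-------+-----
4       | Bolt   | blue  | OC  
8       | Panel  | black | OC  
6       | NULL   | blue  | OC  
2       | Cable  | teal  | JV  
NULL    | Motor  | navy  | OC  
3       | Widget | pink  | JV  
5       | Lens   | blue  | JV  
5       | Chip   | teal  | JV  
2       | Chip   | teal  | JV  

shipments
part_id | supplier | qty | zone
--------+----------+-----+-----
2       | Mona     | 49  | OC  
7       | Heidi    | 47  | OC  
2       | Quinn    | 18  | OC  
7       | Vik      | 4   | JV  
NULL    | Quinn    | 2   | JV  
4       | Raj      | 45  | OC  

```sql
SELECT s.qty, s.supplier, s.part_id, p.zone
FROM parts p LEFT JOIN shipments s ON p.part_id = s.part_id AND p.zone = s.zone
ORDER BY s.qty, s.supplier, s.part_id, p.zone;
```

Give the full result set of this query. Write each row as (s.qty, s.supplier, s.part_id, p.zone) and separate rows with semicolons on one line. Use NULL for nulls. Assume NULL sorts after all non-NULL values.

(45, Raj, 4, OC); (NULL, NULL, NULL, JV); (NULL, NULL, NULL, JV); (NULL, NULL, NULL, JV); (NULL, NULL, NULL, JV); (NULL, NULL, NULL, JV); (NULL, NULL, NULL, OC); (NULL, NULL, NULL, OC); (NULL, NULL, NULL, OC)

LEFT JOIN keeps every row from `parts`; unmatched rows get NULL for `shipments`'s columns.
Matching on p.part_id = s.part_id AND p.zone = s.zone. A NULL in a compared column never satisfies the condition.
Matched pairs: 1; unmatched p rows kept: 8.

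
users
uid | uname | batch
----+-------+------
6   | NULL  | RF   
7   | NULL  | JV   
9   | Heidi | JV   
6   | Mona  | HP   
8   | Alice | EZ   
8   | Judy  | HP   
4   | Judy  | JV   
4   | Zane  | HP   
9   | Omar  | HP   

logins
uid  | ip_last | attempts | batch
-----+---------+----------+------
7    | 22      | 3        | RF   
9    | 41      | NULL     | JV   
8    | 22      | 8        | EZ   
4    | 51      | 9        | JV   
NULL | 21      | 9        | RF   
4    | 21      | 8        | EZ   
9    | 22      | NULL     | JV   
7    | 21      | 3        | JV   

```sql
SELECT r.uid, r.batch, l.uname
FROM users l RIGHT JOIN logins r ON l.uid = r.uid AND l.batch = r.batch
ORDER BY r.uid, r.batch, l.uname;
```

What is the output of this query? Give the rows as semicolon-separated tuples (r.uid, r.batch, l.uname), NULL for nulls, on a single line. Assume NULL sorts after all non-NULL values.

(4, EZ, NULL); (4, JV, Judy); (7, JV, NULL); (7, RF, NULL); (8, EZ, Alice); (9, JV, Heidi); (9, JV, Heidi); (NULL, RF, NULL)

RIGHT JOIN keeps every row from `logins`; unmatched rows get NULL for `users`'s columns.
Matching on l.uid = r.uid AND l.batch = r.batch. A NULL in a compared column never satisfies the condition.
- l (uid=6, batch=RF) has no partner in r.
- l (uid=7, batch=JV) pairs with 1 row(s) of r.
- l (uid=9, batch=JV) pairs with 2 row(s) of r.
- l (uid=6, batch=HP) has no partner in r.
- l (uid=8, batch=EZ) pairs with 1 row(s) of r.
- l (uid=8, batch=HP) has no partner in r.
- l (uid=4, batch=JV) pairs with 1 row(s) of r.
- l (uid=4, batch=HP) has no partner in r.
- l (uid=9, batch=HP) has no partner in r.
- plus 3 unmatched r row(s), each kept with NULL l columns.
After projecting and ordering:
r.uid | r.batch | l.uname
4 | EZ | NULL
4 | JV | Judy
7 | JV | NULL
7 | RF | NULL
8 | EZ | Alice
9 | JV | Heidi
9 | JV | Heidi
NULL | RF | NULL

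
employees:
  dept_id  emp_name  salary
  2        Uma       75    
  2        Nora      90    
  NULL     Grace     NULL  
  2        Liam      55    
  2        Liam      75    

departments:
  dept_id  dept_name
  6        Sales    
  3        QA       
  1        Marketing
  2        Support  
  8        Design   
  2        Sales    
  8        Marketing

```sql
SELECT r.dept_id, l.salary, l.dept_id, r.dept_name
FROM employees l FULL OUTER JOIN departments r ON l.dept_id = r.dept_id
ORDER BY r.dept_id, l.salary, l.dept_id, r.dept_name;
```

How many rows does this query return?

FULL OUTER JOIN keeps every row from both sides; unmatched rows get NULL for the other side's columns.
Matching on l.dept_id = r.dept_id. A NULL in a compared column never satisfies the condition.
- dept_id=2: 2 matching r row(s), so 2 row(s) emitted.
- dept_id=2: 2 matching r row(s), so 2 row(s) emitted.
- dept_id=NULL: no r row matches, row kept with r columns NULL.
- dept_id=2: 2 matching r row(s), so 2 row(s) emitted.
- dept_id=2: 2 matching r row(s), so 2 row(s) emitted.
- 5 row(s) from r found no l partner → padded with NULL.
Total: 8 matched + 6 padded = 14 rows.

14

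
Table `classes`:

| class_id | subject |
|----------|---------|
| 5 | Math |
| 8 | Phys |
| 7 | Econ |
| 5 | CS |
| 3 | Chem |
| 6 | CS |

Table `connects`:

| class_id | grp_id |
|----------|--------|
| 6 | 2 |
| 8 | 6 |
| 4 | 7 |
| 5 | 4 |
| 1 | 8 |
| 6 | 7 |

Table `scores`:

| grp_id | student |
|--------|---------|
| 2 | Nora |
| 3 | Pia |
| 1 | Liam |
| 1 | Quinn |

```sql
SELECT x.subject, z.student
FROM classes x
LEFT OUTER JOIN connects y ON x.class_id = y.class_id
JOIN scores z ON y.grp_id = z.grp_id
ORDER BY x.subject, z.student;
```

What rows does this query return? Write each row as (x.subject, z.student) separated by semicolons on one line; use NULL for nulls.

(CS, Nora)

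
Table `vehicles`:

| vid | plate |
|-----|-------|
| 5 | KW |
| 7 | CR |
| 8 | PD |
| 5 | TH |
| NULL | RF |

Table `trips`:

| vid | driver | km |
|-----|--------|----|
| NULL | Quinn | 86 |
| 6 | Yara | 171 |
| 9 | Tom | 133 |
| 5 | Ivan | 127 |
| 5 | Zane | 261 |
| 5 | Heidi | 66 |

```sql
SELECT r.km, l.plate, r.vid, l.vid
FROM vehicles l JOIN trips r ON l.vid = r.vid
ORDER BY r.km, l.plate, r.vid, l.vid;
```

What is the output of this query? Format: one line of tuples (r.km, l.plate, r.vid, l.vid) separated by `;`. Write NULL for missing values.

(66, KW, 5, 5); (66, TH, 5, 5); (127, KW, 5, 5); (127, TH, 5, 5); (261, KW, 5, 5); (261, TH, 5, 5)

INNER JOIN keeps only pairs where the ON condition holds.
Matching on l.vid = r.vid. A NULL in a compared column never satisfies the condition.
Matched pairs: 6.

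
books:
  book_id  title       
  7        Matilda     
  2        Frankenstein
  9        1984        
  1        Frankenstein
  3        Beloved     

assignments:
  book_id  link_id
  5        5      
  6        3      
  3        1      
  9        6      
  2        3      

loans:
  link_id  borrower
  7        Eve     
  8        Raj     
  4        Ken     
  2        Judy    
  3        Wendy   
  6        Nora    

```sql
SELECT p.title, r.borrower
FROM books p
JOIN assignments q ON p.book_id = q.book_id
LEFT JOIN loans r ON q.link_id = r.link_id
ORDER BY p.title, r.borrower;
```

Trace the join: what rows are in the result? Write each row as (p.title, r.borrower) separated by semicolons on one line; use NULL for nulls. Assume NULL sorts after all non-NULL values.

Step 1 — p INNER JOIN q on book_id → 3 row(s).
Then LEFT JOIN `loans r` on link_id: each of those 3 rows is kept; rows whose q.link_id has no match in r get NULL for r's columns.

(1984, Nora); (Beloved, NULL); (Frankenstein, Wendy)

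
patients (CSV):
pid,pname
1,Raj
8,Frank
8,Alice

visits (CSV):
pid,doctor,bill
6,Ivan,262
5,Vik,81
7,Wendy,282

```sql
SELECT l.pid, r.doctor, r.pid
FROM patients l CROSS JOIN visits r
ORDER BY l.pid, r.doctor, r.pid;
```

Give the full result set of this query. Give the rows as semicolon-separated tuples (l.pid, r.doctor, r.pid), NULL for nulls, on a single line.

CROSS JOIN pairs every row of `patients` with every row of `visits`: 3 × 3 = 9 rows.
After projecting and ordering:
l.pid | r.doctor | r.pid
1 | Ivan | 6
1 | Vik | 5
1 | Wendy | 7
8 | Ivan | 6
8 | Ivan | 6
8 | Vik | 5
8 | Vik | 5
8 | Wendy | 7
8 | Wendy | 7

(1, Ivan, 6); (1, Vik, 5); (1, Wendy, 7); (8, Ivan, 6); (8, Ivan, 6); (8, Vik, 5); (8, Vik, 5); (8, Wendy, 7); (8, Wendy, 7)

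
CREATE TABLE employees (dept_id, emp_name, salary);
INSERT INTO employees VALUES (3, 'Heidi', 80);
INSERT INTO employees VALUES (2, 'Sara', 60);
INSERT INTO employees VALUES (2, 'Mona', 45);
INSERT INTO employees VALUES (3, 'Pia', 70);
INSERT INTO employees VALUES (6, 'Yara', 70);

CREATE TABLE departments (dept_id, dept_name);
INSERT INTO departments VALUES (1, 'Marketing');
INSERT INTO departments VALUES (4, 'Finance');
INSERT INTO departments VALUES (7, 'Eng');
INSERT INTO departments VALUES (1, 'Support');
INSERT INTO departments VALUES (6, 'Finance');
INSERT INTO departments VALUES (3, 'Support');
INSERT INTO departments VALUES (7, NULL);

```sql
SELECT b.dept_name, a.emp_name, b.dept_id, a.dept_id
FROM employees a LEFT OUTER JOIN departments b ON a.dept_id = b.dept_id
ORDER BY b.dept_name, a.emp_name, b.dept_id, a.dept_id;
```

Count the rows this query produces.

5

LEFT JOIN keeps every row from `employees`; unmatched rows get NULL for `departments`'s columns.
Matching on a.dept_id = b.dept_id.
Matched pairs: 3; unmatched a rows kept: 2.
Total: 3 matched + 2 padded = 5 rows.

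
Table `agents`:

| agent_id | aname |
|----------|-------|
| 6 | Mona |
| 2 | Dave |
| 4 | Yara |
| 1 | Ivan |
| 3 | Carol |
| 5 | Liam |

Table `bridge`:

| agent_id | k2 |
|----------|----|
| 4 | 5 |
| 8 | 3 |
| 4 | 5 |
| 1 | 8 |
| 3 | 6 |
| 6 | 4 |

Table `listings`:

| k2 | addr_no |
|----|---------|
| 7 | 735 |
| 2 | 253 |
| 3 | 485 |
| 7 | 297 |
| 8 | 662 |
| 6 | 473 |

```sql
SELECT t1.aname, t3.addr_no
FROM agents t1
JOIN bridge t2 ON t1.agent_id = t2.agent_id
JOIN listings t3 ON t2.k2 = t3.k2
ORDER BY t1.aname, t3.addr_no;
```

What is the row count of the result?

Evaluate left to right. First `agents t1 INNER JOIN bridge t2` on agent_id: 5 row(s).
Then INNER JOIN `listings t3` on k2: keep only rows whose t2.k2 appears in t3.
Result: 2 row(s).

2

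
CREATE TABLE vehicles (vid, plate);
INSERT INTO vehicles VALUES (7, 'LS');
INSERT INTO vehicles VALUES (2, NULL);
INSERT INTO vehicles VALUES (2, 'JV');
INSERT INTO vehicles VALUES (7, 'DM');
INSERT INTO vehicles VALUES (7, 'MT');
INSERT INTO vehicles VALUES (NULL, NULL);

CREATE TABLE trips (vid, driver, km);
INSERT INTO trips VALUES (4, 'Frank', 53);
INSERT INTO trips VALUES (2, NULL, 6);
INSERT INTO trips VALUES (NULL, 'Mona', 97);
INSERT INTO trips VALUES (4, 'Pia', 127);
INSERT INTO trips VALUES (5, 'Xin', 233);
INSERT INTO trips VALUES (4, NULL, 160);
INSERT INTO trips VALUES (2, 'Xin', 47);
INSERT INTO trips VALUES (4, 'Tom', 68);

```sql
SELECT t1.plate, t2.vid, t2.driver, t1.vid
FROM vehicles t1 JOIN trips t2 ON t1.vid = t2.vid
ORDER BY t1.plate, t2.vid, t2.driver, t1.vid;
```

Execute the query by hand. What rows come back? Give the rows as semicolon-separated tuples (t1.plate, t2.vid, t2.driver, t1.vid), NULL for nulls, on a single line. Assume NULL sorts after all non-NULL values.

(JV, 2, Xin, 2); (JV, 2, NULL, 2); (NULL, 2, Xin, 2); (NULL, 2, NULL, 2)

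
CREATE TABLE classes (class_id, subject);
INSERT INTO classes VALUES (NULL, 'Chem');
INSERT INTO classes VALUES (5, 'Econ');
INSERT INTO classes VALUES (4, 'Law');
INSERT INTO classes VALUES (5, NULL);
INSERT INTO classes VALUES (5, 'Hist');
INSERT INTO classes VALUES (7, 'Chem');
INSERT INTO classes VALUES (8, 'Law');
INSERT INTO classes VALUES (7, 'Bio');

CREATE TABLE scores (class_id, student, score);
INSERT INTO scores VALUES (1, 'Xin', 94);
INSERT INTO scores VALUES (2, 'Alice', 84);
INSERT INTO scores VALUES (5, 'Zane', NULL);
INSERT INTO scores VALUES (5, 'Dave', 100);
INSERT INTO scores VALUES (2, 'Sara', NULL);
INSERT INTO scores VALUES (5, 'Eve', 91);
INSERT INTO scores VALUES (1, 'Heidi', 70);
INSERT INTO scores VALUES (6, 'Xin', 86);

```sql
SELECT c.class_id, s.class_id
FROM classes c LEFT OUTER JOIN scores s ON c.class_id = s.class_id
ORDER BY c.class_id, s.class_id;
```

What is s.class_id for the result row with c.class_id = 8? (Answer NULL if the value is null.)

LEFT JOIN keeps every row from `classes`; unmatched rows get NULL for `scores`'s columns.
Matching on c.class_id = s.class_id. A NULL in a compared column never satisfies the condition.
- class_id=NULL: no s row matches, row kept with s columns NULL.
- class_id=5: 3 matching s row(s), so 3 row(s) emitted.
- class_id=4: no s row matches, row kept with s columns NULL.
- class_id=5: 3 matching s row(s), so 3 row(s) emitted.
- class_id=5: 3 matching s row(s), so 3 row(s) emitted.
- class_id=7: no s row matches, row kept with s columns NULL.
- class_id=8: no s row matches, row kept with s columns NULL.
- class_id=7: no s row matches, row kept with s columns NULL.

NULL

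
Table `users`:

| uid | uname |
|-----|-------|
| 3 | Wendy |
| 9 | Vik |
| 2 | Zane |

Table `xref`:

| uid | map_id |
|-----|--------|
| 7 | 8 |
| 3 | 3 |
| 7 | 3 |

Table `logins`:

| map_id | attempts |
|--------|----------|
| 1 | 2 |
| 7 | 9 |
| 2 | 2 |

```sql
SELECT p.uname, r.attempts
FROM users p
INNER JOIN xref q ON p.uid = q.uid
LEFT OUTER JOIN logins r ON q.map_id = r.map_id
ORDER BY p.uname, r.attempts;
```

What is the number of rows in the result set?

Evaluate left to right. First `users p INNER JOIN xref q` on uid: 1 row(s).
Then LEFT JOIN `logins r` on map_id: each of those 1 rows is kept; rows whose q.map_id has no match in r get NULL for r's columns.
Result: 1 row(s).

1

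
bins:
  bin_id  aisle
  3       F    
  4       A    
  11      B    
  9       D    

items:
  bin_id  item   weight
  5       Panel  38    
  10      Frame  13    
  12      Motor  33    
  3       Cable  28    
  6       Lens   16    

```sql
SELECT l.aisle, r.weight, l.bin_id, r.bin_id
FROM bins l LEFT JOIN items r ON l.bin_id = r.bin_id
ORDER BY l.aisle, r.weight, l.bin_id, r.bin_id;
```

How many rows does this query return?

LEFT JOIN keeps every row from `bins`; unmatched rows get NULL for `items`'s columns.
Matching on l.bin_id = r.bin_id.
- bin_id=3: 1 matching r row(s), so 1 row(s) emitted.
- bin_id=4: no r row matches, row kept with r columns NULL.
- bin_id=11: no r row matches, row kept with r columns NULL.
- bin_id=9: no r row matches, row kept with r columns NULL.
Total: 1 matched + 3 padded = 4 rows.

4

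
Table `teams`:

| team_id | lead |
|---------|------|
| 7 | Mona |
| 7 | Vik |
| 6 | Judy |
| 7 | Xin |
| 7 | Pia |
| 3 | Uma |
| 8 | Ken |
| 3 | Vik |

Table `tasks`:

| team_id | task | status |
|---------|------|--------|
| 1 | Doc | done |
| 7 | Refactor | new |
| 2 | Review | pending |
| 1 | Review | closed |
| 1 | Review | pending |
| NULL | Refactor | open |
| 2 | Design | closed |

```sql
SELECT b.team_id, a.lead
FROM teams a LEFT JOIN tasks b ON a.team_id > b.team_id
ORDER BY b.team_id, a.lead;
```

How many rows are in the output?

41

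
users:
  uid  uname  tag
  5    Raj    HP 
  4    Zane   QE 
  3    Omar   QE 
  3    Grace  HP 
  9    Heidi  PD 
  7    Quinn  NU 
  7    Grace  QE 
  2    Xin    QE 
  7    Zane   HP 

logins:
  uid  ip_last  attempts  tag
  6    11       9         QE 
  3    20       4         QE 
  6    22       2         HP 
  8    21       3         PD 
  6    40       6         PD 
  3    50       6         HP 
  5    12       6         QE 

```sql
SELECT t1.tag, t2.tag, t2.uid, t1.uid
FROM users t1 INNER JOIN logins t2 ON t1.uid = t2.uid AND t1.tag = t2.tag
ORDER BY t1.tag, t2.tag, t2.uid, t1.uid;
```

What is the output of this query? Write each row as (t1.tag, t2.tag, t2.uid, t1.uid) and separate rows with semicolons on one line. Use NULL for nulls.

(HP, HP, 3, 3); (QE, QE, 3, 3)

INNER JOIN keeps only pairs where the ON condition holds.
Matching on t1.uid = t2.uid AND t1.tag = t2.tag.
- t1 (uid=5, tag=HP) has no partner → excluded.
- t1 (uid=4, tag=QE) has no partner → excluded.
- t1 (uid=3, tag=QE) pairs with 1 row(s) of t2.
- t1 (uid=3, tag=HP) pairs with 1 row(s) of t2.
- t1 (uid=9, tag=PD) has no partner → excluded.
- t1 (uid=7, tag=NU) has no partner → excluded.
- t1 (uid=7, tag=QE) has no partner → excluded.
- t1 (uid=2, tag=QE) has no partner → excluded.
- t1 (uid=7, tag=HP) has no partner → excluded.
After projecting and ordering:
t1.tag | t2.tag | t2.uid | t1.uid
HP | HP | 3 | 3
QE | QE | 3 | 3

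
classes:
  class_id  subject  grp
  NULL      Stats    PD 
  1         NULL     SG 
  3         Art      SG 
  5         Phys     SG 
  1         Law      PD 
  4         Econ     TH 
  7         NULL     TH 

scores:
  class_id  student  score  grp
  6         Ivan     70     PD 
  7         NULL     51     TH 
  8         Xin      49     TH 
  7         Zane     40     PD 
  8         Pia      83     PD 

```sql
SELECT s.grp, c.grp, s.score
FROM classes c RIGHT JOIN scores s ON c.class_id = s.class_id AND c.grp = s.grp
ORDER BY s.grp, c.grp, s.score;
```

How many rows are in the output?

RIGHT JOIN keeps every row from `scores`; unmatched rows get NULL for `classes`'s columns.
Matching on c.class_id = s.class_id AND c.grp = s.grp. A NULL in a compared column never satisfies the condition.
- c[0] class_id=NULL, grp=PD → no match.
- c[1] class_id=1, grp=SG → no match.
- c[2] class_id=3, grp=SG → no match.
- c[3] class_id=5, grp=SG → no match.
- c[4] class_id=1, grp=PD → no match.
- c[5] class_id=4, grp=TH → no match.
- c[6] class_id=7, grp=TH → 1 match(es) in s → 1 row(s).
- 4 row(s) from s found no c partner → padded with NULL.
Total: 1 matched + 4 padded = 5 rows.

5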